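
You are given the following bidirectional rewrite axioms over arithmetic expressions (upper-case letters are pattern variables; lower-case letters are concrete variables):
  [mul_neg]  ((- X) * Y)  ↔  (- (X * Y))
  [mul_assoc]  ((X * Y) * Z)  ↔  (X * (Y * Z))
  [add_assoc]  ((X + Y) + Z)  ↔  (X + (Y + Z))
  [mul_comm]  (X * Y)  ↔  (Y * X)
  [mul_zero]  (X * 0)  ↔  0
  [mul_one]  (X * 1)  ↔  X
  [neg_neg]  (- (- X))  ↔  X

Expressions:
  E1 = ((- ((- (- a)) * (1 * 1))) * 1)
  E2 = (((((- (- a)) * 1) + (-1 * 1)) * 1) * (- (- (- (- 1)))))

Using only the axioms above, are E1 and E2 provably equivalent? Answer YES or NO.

NO

All listed rules preserve value, hence provable equivalence implies equal values everywhere; look for a separating assignment.
a=0 gives E1 ↦ 0, E2 ↦ -1; values differ ⇒ not provably equivalent.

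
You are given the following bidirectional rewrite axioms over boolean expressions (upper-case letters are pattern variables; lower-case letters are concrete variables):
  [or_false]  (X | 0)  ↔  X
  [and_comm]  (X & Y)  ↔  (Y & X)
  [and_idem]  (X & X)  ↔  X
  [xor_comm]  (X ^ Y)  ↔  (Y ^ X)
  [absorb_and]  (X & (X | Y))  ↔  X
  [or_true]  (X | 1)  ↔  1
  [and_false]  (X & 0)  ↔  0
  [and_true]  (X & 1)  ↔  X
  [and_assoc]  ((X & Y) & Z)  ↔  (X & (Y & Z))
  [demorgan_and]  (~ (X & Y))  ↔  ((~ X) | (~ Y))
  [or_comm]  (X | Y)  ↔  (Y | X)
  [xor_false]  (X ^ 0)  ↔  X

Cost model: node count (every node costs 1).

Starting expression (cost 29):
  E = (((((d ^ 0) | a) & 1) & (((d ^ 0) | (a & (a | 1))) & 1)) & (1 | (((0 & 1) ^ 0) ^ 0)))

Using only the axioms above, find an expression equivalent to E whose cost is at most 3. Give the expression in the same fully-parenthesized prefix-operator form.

(d | a)   [cost 3]

1. [absorb_and →] (a & (a | 1))  →  a;  E = (((((d ^ 0) | a) & 1) & (((d ^ 0) | a) & 1)) & (1 | (((0 & 1) ^ 0) ^ 0)))
2. [or_comm →] (1 | (((0 & 1) ^ 0) ^ 0))  →  ((((0 & 1) ^ 0) ^ 0) | 1);  E = (((((d ^ 0) | a) & 1) & (((d ^ 0) | a) & 1)) & ((((0 & 1) ^ 0) ^ 0) | 1))
3. [xor_false →] ((0 & 1) ^ 0)  →  (0 & 1);  E = (((((d ^ 0) | a) & 1) & (((d ^ 0) | a) & 1)) & (((0 & 1) ^ 0) | 1))
4. [and_idem →] ((((d ^ 0) | a) & 1) & (((d ^ 0) | a) & 1))  →  (((d ^ 0) | a) & 1);  E = ((((d ^ 0) | a) & 1) & (((0 & 1) ^ 0) | 1))
5. [xor_false →] (d ^ 0)  →  d;  E = (((d | a) & 1) & (((0 & 1) ^ 0) | 1))
6. [and_true →] ((d | a) & 1)  →  (d | a);  E = ((d | a) & (((0 & 1) ^ 0) | 1))
7. [xor_false →] ((0 & 1) ^ 0)  →  (0 & 1);  E = ((d | a) & ((0 & 1) | 1))
8. [and_true →] (0 & 1)  →  0;  E = ((d | a) & (0 | 1))
9. [or_true →] (0 | 1)  →  1;  E = ((d | a) & 1)
10. [and_true →] ((d | a) & 1)  →  (d | a);  cost 3 ≤ 3, done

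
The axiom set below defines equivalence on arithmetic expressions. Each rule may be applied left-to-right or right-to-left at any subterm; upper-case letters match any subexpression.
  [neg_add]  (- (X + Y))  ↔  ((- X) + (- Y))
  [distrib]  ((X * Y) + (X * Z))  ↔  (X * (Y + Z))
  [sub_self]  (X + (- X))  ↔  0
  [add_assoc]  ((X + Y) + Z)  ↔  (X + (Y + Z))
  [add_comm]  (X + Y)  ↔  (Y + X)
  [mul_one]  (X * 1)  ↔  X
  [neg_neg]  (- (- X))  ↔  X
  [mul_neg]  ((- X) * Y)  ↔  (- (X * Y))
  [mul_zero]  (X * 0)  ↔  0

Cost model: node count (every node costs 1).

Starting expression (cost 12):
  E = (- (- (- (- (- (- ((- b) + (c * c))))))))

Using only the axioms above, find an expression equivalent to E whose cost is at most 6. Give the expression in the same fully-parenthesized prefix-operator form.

((- b) + (c * c))   [cost 6]

step 1: neg_neg (→) rewrites (- (- (- (- (- (- ((- b) + (c * c)))))))) into (- (- (- (- ((- b) + (c * c))))))
step 2: neg_neg (→) rewrites (- (- (- ((- b) + (c * c))))) into (- ((- b) + (c * c))), now (- (- ((- b) + (c * c))))
step 3: neg_neg (→) rewrites (- (- ((- b) + (c * c)))) into ((- b) + (c * c)), reaching cost 6 (bound 6)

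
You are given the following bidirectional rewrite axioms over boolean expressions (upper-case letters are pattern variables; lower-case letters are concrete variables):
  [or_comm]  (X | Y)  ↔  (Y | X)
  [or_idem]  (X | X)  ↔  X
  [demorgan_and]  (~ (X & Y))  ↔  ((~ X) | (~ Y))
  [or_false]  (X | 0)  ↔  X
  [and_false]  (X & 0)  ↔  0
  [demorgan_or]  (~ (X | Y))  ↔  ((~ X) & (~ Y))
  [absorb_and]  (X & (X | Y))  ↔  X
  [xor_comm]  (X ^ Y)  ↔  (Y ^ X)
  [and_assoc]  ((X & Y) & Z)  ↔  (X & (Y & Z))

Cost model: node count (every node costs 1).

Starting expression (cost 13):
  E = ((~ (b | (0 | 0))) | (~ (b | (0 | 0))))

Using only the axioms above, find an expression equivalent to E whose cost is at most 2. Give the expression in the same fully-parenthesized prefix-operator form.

step 1: or_idem (→) rewrites ((~ (b | (0 | 0))) | (~ (b | (0 | 0)))) into (~ (b | (0 | 0)))
step 2: or_false (→) rewrites (0 | 0) into 0, now (~ (b | 0))
step 3: or_false (→) rewrites (b | 0) into b, reaching cost 2 (bound 2)

(~ b)   [cost 2]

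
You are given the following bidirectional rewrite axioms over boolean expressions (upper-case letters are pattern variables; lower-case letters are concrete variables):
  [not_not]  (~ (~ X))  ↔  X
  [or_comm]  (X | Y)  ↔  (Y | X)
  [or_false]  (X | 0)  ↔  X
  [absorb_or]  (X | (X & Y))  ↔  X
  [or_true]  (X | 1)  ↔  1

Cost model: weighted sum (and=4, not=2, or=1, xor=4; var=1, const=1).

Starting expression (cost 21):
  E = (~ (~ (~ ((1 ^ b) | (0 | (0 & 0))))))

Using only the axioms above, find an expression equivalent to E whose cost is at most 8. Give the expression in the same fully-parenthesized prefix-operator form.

(~ (1 ^ b))   [cost 8]

(1) (0 | (0 & 0))  =[absorb_or →]=  0    ⊢ (~ (~ (~ ((1 ^ b) | 0))))
(2) ((1 ^ b) | 0)  =[or_false →]=  (1 ^ b)    ⊢ (~ (~ (~ (1 ^ b))))
(3) (~ (~ (~ (1 ^ b))))  =[not_not →]=  (~ (1 ^ b))    ⊢ cost 8, within 8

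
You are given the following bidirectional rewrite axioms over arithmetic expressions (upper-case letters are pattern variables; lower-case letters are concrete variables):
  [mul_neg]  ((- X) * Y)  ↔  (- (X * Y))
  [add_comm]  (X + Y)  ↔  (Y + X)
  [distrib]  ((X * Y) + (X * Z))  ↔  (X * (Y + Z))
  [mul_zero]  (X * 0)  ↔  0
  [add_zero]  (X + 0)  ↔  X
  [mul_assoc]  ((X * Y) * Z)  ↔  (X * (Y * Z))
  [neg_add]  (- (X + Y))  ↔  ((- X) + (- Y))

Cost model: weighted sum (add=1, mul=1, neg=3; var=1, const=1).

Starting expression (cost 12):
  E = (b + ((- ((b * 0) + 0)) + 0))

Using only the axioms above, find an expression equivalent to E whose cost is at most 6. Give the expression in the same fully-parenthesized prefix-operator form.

(b + (- 0))   [cost 6]

1. [add_zero →] ((- ((b * 0) + 0)) + 0)  →  (- ((b * 0) + 0));  E = (b + (- ((b * 0) + 0)))
2. [add_zero →] ((b * 0) + 0)  →  (b * 0);  E = (b + (- (b * 0)))
3. [mul_zero →] (b * 0)  →  0;  cost 6 ≤ 6, done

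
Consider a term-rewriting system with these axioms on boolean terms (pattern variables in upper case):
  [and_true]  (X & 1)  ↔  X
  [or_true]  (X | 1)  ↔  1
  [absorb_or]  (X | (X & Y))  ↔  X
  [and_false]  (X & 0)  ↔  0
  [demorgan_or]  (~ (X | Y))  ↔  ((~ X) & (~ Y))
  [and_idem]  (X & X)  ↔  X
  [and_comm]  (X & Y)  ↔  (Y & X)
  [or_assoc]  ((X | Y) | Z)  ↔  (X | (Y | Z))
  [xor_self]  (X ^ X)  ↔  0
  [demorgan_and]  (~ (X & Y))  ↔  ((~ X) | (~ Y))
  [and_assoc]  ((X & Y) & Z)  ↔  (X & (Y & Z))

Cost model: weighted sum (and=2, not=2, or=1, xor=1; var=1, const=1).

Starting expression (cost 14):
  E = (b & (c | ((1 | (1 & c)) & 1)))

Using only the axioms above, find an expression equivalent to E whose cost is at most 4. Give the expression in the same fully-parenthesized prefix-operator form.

(1) (1 | (1 & c))  =[absorb_or →]=  1    ⊢ (b & (c | (1 & 1)))
(2) (1 & 1)  =[and_idem →]=  1    ⊢ (b & (c | 1))
(3) (c | 1)  =[or_true →]=  1    ⊢ cost 4, within 4

(b & 1)   [cost 4]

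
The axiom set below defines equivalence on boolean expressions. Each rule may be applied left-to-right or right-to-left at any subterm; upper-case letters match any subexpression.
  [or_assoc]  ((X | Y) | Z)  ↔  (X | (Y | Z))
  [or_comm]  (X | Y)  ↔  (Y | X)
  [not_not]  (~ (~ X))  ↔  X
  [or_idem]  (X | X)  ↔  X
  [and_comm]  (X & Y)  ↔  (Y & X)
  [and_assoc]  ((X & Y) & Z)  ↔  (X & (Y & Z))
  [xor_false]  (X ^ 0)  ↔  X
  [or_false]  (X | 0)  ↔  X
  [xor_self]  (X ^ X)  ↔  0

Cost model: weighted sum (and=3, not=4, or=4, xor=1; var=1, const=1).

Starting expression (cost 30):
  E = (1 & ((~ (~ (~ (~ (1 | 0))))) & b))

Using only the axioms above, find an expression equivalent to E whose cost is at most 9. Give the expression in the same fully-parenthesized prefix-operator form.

(1 & (1 & b))   [cost 9]

step 1: not_not (→) rewrites (~ (~ (~ (1 | 0)))) into (~ (1 | 0)), now (1 & ((~ (~ (1 | 0))) & b))
step 2: or_false (→) rewrites (1 | 0) into 1, now (1 & ((~ (~ 1)) & b))
step 3: not_not (→) rewrites (~ (~ 1)) into 1, reaching cost 9 (bound 9)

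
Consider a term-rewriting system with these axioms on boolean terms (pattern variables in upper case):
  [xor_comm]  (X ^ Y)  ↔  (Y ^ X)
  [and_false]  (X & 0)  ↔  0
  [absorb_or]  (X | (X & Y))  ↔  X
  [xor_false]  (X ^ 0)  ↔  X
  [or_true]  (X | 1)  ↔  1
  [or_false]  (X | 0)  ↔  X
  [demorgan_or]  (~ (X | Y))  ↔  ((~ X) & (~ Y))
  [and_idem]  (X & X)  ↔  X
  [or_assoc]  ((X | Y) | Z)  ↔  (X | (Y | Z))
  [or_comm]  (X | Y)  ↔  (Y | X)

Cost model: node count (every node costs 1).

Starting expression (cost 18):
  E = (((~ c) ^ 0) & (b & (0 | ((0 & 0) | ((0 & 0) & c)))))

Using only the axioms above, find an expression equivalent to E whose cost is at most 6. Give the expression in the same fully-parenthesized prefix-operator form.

step 1: xor_false (→) rewrites ((~ c) ^ 0) into (~ c), now ((~ c) & (b & (0 | ((0 & 0) | ((0 & 0) & c)))))
step 2: absorb_or (→) rewrites ((0 & 0) | ((0 & 0) & c)) into (0 & 0), now ((~ c) & (b & (0 | (0 & 0))))
step 3: absorb_or (→) rewrites (0 | (0 & 0)) into 0, reaching cost 6 (bound 6)

((~ c) & (b & 0))   [cost 6]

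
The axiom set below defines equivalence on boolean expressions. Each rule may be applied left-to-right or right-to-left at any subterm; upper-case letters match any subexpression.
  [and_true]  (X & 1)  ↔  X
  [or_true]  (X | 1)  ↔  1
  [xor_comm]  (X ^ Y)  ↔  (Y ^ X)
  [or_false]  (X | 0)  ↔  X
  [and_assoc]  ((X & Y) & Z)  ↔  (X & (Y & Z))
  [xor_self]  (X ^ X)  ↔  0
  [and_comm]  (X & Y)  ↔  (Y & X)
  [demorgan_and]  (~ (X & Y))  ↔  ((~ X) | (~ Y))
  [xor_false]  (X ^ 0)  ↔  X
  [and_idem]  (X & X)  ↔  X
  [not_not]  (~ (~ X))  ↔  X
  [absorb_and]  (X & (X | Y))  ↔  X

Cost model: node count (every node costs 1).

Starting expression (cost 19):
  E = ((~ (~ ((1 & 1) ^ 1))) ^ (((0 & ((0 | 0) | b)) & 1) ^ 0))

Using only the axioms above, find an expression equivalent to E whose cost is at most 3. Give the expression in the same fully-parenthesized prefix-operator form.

(1 ^ 1)   [cost 3]

1. [or_false →] (0 | 0)  →  0;  E = ((~ (~ ((1 & 1) ^ 1))) ^ (((0 & (0 | b)) & 1) ^ 0))
2. [not_not →] (~ (~ ((1 & 1) ^ 1)))  →  ((1 & 1) ^ 1);  E = (((1 & 1) ^ 1) ^ (((0 & (0 | b)) & 1) ^ 0))
3. [absorb_and →] (0 & (0 | b))  →  0;  E = (((1 & 1) ^ 1) ^ ((0 & 1) ^ 0))
4. [xor_false →] ((0 & 1) ^ 0)  →  (0 & 1);  E = (((1 & 1) ^ 1) ^ (0 & 1))
5. [and_true →] (0 & 1)  →  0;  E = (((1 & 1) ^ 1) ^ 0)
6. [xor_comm →] ((1 & 1) ^ 1)  →  (1 ^ (1 & 1));  E = ((1 ^ (1 & 1)) ^ 0)
7. [xor_false →] ((1 ^ (1 & 1)) ^ 0)  →  (1 ^ (1 & 1))
8. [and_true →] (1 & 1)  →  1;  cost 3 ≤ 3, done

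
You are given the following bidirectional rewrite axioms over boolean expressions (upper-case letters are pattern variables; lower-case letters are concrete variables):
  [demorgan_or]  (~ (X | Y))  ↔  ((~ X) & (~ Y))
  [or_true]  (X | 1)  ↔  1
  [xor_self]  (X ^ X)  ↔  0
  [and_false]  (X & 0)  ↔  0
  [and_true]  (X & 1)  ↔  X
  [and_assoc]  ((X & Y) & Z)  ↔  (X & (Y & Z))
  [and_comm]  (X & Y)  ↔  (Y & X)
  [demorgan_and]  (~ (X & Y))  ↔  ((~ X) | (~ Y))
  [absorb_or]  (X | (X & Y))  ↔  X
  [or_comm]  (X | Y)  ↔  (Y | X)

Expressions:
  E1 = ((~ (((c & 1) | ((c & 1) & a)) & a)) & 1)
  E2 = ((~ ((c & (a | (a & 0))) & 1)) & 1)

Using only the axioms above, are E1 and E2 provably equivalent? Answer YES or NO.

step 1: absorb_or (→) rewrites ((c & 1) | ((c & 1) & a)) into (c & 1), now ((~ ((c & 1) & a)) & 1)
step 2: and_true (→) rewrites ((~ ((c & 1) & a)) & 1) into (~ ((c & 1) & a))
step 3: and_true (→) rewrites (c & 1) into c, now (~ (c & a))
step 4: and_true (←) rewrites (c & a) into ((c & a) & 1), now (~ ((c & a) & 1))
step 5: absorb_or (←) rewrites a into (a | (a & 0)), now (~ ((c & (a | (a & 0))) & 1))
step 6: and_true (←) rewrites (~ ((c & (a | (a & 0))) & 1)) into ((~ ((c & (a | (a & 0))) & 1)) & 1), which is E2

YES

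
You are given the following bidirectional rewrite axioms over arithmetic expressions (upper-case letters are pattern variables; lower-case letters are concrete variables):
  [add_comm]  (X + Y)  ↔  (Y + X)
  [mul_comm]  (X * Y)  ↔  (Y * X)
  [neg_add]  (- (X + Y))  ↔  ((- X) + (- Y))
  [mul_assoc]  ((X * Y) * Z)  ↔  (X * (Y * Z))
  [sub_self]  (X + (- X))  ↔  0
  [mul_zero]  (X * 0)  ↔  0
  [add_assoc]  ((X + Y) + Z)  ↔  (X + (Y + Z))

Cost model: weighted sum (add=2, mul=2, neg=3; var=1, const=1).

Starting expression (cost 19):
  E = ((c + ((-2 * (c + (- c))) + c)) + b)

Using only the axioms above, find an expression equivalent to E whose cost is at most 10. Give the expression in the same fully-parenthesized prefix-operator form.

(((0 + c) + b) + c)   [cost 10]

step 1: sub_self (→) rewrites (c + (- c)) into 0, now ((c + ((-2 * 0) + c)) + b)
step 2: add_assoc (→) rewrites ((c + ((-2 * 0) + c)) + b) into (c + (((-2 * 0) + c) + b))
step 3: add_comm (→) rewrites (c + (((-2 * 0) + c) + b)) into ((((-2 * 0) + c) + b) + c)
step 4: mul_zero (→) rewrites (-2 * 0) into 0, reaching cost 10 (bound 10)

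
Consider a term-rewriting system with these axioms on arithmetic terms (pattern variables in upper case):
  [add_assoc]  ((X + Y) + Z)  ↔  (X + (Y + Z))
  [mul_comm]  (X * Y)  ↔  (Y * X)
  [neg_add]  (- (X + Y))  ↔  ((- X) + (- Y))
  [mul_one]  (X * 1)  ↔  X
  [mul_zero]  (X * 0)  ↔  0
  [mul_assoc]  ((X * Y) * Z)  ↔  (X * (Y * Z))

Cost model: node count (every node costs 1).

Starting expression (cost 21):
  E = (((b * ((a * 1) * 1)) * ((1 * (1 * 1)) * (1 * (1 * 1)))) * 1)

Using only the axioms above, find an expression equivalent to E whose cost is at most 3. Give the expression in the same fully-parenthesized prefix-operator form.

step 1: mul_one (→) rewrites (((b * ((a * 1) * 1)) * ((1 * (1 * 1)) * (1 * (1 * 1)))) * 1) into ((b * ((a * 1) * 1)) * ((1 * (1 * 1)) * (1 * (1 * 1))))
step 2: mul_comm (→) rewrites (1 * (1 * 1)) into ((1 * 1) * 1), now ((b * ((a * 1) * 1)) * ((1 * (1 * 1)) * ((1 * 1) * 1)))
step 3: mul_comm (→) rewrites (b * ((a * 1) * 1)) into (((a * 1) * 1) * b), now ((((a * 1) * 1) * b) * ((1 * (1 * 1)) * ((1 * 1) * 1)))
step 4: mul_one (→) rewrites (1 * 1) into 1, now ((((a * 1) * 1) * b) * ((1 * (1 * 1)) * (1 * 1)))
step 5: mul_comm (→) rewrites (1 * (1 * 1)) into ((1 * 1) * 1), now ((((a * 1) * 1) * b) * (((1 * 1) * 1) * (1 * 1)))
step 6: mul_one (→) rewrites (1 * 1) into 1, now ((((a * 1) * 1) * b) * (((1 * 1) * 1) * 1))
step 7: mul_one (→) rewrites (1 * 1) into 1, now ((((a * 1) * 1) * b) * ((1 * 1) * 1))
step 8: mul_one (→) rewrites ((1 * 1) * 1) into (1 * 1), now ((((a * 1) * 1) * b) * (1 * 1))
step 9: mul_one (→) rewrites ((a * 1) * 1) into (a * 1), now (((a * 1) * b) * (1 * 1))
step 10: mul_one (→) rewrites (1 * 1) into 1, now (((a * 1) * b) * 1)
step 11: mul_one (→) rewrites (((a * 1) * b) * 1) into ((a * 1) * b)
step 12: mul_one (→) rewrites (a * 1) into a, reaching cost 3 (bound 3)

(a * b)   [cost 3]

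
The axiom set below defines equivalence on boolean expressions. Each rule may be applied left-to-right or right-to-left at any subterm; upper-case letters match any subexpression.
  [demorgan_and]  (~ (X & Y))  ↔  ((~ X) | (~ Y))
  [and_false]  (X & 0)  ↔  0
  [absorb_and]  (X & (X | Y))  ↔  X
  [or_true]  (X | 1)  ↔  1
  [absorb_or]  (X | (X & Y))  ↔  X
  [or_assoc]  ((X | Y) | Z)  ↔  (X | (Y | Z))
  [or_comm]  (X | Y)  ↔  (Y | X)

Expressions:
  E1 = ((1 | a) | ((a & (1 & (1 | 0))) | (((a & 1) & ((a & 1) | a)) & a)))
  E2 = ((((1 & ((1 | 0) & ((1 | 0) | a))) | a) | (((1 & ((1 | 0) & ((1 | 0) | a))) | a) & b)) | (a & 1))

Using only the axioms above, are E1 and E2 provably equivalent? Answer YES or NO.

YES

(1) ((a & 1) & ((a & 1) | a))  =[absorb_and →]=  (a & 1)    ⊢ ((1 | a) | ((a & (1 & (1 | 0))) | ((a & 1) & a)))
(2) (1 & (1 | 0))  =[absorb_and →]=  1    ⊢ ((1 | a) | ((a & 1) | ((a & 1) & a)))
(3) ((a & 1) | ((a & 1) & a))  =[absorb_or →]=  (a & 1)    ⊢ ((1 | a) | (a & 1))
(4) 1  =[absorb_and ←]=  (1 & (1 | 0))    ⊢ (((1 & (1 | 0)) | a) | (a & 1))
(5) (1 | 0)  =[absorb_and ←]=  ((1 | 0) & ((1 | 0) | a))    ⊢ (((1 & ((1 | 0) & ((1 | 0) | a))) | a) | (a & 1))
(6) ((1 & ((1 | 0) & ((1 | 0) | a))) | a)  =[absorb_or ←]=  (((1 & ((1 | 0) & ((1 | 0) | a))) | a) | (((1 & ((1 | 0) & ((1 | 0) | a))) | a) & b))    ⊢ E2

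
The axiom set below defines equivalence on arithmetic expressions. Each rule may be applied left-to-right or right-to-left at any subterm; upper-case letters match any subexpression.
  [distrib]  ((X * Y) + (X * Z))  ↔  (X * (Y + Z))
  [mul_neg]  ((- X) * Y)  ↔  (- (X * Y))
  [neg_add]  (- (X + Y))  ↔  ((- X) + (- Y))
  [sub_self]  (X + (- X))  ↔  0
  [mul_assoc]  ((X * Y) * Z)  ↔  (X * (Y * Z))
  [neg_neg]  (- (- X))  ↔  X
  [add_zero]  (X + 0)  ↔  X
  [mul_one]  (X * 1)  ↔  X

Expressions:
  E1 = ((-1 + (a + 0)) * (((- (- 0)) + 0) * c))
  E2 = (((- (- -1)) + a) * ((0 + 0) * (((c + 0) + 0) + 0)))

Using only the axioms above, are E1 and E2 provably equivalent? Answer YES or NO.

YES

step 1: neg_neg (→) rewrites (- (- 0)) into 0, now ((-1 + (a + 0)) * ((0 + 0) * c))
step 2: add_zero (→) rewrites (a + 0) into a, now ((-1 + a) * ((0 + 0) * c))
step 3: add_zero (→) rewrites (0 + 0) into 0, now ((-1 + a) * (0 * c))
step 4: add_zero (←) rewrites c into (c + 0), now ((-1 + a) * (0 * (c + 0)))
step 5: add_zero (←) rewrites 0 into (0 + 0), now ((-1 + a) * ((0 + 0) * (c + 0)))
step 6: add_zero (←) rewrites (c + 0) into ((c + 0) + 0), now ((-1 + a) * ((0 + 0) * ((c + 0) + 0)))
step 7: neg_neg (←) rewrites -1 into (- (- -1)), now (((- (- -1)) + a) * ((0 + 0) * ((c + 0) + 0)))
step 8: add_zero (←) rewrites (c + 0) into ((c + 0) + 0), which is E2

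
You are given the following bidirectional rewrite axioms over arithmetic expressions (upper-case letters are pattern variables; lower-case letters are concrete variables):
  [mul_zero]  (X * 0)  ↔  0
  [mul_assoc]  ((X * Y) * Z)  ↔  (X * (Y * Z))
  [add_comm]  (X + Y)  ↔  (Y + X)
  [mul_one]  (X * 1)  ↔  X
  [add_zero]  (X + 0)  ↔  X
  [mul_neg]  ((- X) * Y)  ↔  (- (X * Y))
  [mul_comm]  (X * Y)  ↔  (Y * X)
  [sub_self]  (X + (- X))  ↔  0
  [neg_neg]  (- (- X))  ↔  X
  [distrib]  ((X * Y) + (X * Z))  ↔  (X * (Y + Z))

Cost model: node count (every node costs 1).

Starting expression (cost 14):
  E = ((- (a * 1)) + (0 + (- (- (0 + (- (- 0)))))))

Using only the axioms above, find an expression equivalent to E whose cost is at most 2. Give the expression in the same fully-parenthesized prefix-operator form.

(1) (- (- 0))  =[neg_neg →]=  0    ⊢ ((- (a * 1)) + (0 + (- (- (0 + 0)))))
(2) (0 + 0)  =[add_zero →]=  0    ⊢ ((- (a * 1)) + (0 + (- (- 0))))
(3) (a * 1)  =[mul_one →]=  a    ⊢ ((- a) + (0 + (- (- 0))))
(4) (- (- 0))  =[neg_neg →]=  0    ⊢ ((- a) + (0 + 0))
(5) (0 + 0)  =[add_zero →]=  0    ⊢ ((- a) + 0)
(6) ((- a) + 0)  =[add_zero →]=  (- a)    ⊢ cost 2, within 2

(- a)   [cost 2]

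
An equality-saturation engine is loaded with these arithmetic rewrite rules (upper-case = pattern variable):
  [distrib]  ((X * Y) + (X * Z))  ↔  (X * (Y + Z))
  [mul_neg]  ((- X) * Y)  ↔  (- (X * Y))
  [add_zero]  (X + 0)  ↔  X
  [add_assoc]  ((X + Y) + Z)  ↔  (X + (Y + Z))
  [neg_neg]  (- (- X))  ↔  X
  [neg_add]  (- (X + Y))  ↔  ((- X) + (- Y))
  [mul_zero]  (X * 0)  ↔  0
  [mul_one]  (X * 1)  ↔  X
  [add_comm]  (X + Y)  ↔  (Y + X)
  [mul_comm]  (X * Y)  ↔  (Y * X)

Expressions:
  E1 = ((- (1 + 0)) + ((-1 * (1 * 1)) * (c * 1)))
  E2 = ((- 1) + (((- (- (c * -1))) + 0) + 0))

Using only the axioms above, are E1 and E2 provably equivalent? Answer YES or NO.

YES

1. [mul_one →] (1 * 1)  →  1;  E1 = ((- (1 + 0)) + ((-1 * 1) * (c * 1)))
2. [mul_one →] (c * 1)  →  c;  E1 = ((- (1 + 0)) + ((-1 * 1) * c))
3. [add_zero →] (1 + 0)  →  1;  E1 = ((- 1) + ((-1 * 1) * c))
4. [mul_one →] (-1 * 1)  →  -1;  E1 = ((- 1) + (-1 * c))
5. [add_zero ←] (-1 * c)  →  ((-1 * c) + 0);  E1 = ((- 1) + ((-1 * c) + 0))
6. [add_zero ←] ((-1 * c) + 0)  →  (((-1 * c) + 0) + 0);  E1 = ((- 1) + (((-1 * c) + 0) + 0))
7. [mul_comm →] (-1 * c)  →  (c * -1);  E1 = ((- 1) + (((c * -1) + 0) + 0))
8. [neg_neg ←] (c * -1)  →  (- (- (c * -1)));  this is E2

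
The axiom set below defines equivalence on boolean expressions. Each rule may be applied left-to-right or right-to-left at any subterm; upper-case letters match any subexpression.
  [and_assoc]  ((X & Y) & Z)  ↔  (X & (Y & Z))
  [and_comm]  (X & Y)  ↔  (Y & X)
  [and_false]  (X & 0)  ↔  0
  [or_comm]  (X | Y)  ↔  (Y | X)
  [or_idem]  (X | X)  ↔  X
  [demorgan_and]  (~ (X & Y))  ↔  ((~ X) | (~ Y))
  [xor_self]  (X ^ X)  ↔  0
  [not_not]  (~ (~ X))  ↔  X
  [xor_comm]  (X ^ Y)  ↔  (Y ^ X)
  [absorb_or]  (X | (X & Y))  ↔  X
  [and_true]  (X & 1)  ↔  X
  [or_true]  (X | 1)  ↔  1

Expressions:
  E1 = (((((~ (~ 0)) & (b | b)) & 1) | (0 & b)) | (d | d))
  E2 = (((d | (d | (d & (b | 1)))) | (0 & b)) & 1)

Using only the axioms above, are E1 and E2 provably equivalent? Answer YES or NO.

YES

step 1: not_not (→) rewrites (~ (~ 0)) into 0, now ((((0 & (b | b)) & 1) | (0 & b)) | (d | d))
step 2: or_comm (→) rewrites (((0 & (b | b)) & 1) | (0 & b)) into ((0 & b) | ((0 & (b | b)) & 1)), now (((0 & b) | ((0 & (b | b)) & 1)) | (d | d))
step 3: and_true (→) rewrites ((0 & (b | b)) & 1) into (0 & (b | b)), now (((0 & b) | (0 & (b | b))) | (d | d))
step 4: or_idem (→) rewrites (b | b) into b, now (((0 & b) | (0 & b)) | (d | d))
step 5: or_idem (→) rewrites ((0 & b) | (0 & b)) into (0 & b), now ((0 & b) | (d | d))
step 6: or_comm (→) rewrites ((0 & b) | (d | d)) into ((d | d) | (0 & b))
step 7: absorb_or (←) rewrites d into (d | (d & 1)), now ((d | (d | (d & 1))) | (0 & b))
step 8: and_true (←) rewrites ((d | (d | (d & 1))) | (0 & b)) into (((d | (d | (d & 1))) | (0 & b)) & 1)
step 9: or_true (←) rewrites 1 into (b | 1), which is E2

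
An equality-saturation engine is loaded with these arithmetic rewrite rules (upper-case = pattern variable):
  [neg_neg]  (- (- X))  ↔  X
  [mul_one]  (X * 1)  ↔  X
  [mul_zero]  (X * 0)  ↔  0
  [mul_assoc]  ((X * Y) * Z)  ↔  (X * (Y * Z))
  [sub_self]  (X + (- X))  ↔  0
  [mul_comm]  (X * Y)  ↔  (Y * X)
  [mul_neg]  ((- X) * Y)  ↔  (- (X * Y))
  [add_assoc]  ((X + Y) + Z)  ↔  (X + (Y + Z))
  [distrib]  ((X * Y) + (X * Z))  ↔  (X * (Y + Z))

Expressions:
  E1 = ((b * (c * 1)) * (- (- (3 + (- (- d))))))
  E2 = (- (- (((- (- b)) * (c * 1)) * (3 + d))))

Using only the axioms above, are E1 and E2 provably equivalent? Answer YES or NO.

YES

1. [neg_neg →] (- (- d))  →  d;  E1 = ((b * (c * 1)) * (- (- (3 + d))))
2. [mul_one →] (c * 1)  →  c;  E1 = ((b * c) * (- (- (3 + d))))
3. [neg_neg →] (- (- (3 + d)))  →  (3 + d);  E1 = ((b * c) * (3 + d))
4. [mul_one ←] c  →  (c * 1);  E1 = ((b * (c * 1)) * (3 + d))
5. [neg_neg ←] b  →  (- (- b));  E1 = (((- (- b)) * (c * 1)) * (3 + d))
6. [neg_neg ←] (((- (- b)) * (c * 1)) * (3 + d))  →  (- (- (((- (- b)) * (c * 1)) * (3 + d))));  this is E2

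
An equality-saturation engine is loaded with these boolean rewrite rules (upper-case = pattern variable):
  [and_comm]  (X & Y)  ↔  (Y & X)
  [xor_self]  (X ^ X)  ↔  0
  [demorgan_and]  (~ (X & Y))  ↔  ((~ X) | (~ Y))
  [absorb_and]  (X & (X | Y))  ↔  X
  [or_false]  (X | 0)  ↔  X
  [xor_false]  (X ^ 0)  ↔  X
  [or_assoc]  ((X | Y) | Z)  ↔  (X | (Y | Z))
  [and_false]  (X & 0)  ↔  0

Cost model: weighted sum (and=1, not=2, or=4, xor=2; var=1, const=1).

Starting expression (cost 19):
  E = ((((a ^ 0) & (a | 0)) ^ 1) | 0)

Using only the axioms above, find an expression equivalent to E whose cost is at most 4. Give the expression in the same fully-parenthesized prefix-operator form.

(a ^ 1)   [cost 4]

(1) (a ^ 0)  =[xor_false →]=  a    ⊢ (((a & (a | 0)) ^ 1) | 0)
(2) (a & (a | 0))  =[absorb_and →]=  a    ⊢ ((a ^ 1) | 0)
(3) ((a ^ 1) | 0)  =[or_false →]=  (a ^ 1)    ⊢ cost 4, within 4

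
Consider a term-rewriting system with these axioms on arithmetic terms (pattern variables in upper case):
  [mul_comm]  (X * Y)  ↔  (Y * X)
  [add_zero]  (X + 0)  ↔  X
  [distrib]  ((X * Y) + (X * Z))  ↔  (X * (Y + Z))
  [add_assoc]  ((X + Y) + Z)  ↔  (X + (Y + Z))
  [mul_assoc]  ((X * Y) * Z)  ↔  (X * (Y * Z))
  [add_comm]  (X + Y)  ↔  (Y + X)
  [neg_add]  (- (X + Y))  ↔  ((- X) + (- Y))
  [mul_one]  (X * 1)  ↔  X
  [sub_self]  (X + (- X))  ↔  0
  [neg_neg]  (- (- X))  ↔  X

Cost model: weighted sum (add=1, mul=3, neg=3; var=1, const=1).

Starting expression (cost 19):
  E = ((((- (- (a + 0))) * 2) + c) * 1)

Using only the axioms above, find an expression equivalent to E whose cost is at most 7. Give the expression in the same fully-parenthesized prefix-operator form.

((a * 2) + c)   [cost 7]

(1) (- (- (a + 0)))  =[neg_neg →]=  (a + 0)    ⊢ ((((a + 0) * 2) + c) * 1)
(2) (a + 0)  =[add_zero →]=  a    ⊢ (((a * 2) + c) * 1)
(3) (((a * 2) + c) * 1)  =[mul_one →]=  ((a * 2) + c)    ⊢ cost 7, within 7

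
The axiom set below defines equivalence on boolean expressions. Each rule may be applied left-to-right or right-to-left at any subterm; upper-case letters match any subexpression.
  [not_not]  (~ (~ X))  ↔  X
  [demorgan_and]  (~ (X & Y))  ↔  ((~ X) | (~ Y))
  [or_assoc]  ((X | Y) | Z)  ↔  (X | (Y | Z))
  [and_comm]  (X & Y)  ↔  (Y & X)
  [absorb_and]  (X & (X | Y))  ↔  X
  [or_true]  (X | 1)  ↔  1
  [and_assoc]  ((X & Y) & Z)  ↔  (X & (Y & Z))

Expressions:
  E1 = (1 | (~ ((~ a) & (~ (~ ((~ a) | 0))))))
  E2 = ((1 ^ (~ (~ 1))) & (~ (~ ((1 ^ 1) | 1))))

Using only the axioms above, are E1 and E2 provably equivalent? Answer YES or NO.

Every axiom is a valid identity, so a rewrite proof would force E1 and E2 to agree under every assignment.
At a=0: E1 = 1 but E2 = 0; they differ, so no derivation exists.

NO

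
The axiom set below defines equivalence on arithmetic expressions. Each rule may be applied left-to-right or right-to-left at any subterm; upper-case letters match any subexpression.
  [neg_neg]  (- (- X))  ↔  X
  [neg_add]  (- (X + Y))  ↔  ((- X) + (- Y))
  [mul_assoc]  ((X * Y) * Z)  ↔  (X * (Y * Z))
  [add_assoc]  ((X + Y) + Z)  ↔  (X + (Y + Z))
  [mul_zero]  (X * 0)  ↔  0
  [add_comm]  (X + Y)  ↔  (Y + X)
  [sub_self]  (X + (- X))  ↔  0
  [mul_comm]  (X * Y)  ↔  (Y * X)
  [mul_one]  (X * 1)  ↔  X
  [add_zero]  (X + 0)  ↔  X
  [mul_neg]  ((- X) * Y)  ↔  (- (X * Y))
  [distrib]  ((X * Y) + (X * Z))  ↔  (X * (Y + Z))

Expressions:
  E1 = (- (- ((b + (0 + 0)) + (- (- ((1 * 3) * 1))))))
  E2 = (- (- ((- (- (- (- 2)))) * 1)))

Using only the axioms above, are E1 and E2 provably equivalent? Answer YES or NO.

NO

All listed rules preserve value, hence provable equivalence implies equal values everywhere; look for a separating assignment.
b=0 gives E1 ↦ 3, E2 ↦ 2; values differ ⇒ not provably equivalent.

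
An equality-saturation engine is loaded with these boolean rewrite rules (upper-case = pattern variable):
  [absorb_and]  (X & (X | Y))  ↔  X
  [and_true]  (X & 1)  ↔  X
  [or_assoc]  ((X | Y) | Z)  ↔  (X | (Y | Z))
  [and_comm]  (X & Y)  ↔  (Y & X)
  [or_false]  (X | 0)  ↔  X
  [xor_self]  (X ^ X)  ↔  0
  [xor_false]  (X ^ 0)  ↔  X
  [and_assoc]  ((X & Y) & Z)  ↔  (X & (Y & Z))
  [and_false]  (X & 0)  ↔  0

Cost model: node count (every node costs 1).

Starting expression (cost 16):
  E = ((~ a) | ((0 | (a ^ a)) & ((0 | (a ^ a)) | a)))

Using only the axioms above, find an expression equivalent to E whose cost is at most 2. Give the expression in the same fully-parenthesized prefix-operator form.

(1) ((0 | (a ^ a)) & ((0 | (a ^ a)) | a))  =[absorb_and →]=  (0 | (a ^ a))    ⊢ ((~ a) | (0 | (a ^ a)))
(2) (a ^ a)  =[xor_self →]=  0    ⊢ ((~ a) | (0 | 0))
(3) (0 | 0)  =[or_false →]=  0    ⊢ ((~ a) | 0)
(4) ((~ a) | 0)  =[or_false →]=  (~ a)    ⊢ cost 2, within 2

(~ a)   [cost 2]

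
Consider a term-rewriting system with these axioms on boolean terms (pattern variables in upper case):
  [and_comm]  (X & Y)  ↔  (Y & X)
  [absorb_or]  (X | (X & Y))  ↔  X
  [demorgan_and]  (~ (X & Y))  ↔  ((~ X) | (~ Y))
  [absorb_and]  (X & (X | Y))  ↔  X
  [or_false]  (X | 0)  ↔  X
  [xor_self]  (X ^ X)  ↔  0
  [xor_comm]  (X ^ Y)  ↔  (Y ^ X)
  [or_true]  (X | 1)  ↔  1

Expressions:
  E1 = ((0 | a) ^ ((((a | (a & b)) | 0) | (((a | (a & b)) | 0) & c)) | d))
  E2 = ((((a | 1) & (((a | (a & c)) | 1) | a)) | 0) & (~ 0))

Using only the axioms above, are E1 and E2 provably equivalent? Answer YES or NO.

NO

Every axiom is a valid identity, so a rewrite proof would force E1 and E2 to agree under every assignment.
At a=0, b=0, c=0, d=0: E1 = 0 but E2 = 1; they differ, so no derivation exists.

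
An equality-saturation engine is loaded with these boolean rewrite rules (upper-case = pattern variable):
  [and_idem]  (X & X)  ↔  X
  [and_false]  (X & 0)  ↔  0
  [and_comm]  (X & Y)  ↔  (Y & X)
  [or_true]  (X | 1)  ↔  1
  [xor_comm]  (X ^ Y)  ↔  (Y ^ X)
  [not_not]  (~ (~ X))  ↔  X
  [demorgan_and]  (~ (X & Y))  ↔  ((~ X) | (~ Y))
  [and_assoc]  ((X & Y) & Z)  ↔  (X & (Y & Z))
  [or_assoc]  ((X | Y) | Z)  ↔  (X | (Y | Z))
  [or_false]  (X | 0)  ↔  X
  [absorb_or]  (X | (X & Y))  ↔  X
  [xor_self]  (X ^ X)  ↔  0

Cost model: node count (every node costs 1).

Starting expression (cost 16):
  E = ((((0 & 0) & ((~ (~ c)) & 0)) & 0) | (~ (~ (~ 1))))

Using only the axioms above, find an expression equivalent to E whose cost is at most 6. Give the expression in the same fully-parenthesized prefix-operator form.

((0 & 0) | (~ 1))   [cost 6]

1. [not_not →] (~ (~ c))  →  c;  E = ((((0 & 0) & (c & 0)) & 0) | (~ (~ (~ 1))))
2. [not_not →] (~ (~ 1))  →  1;  E = ((((0 & 0) & (c & 0)) & 0) | (~ 1))
3. [and_false →] (c & 0)  →  0;  E = ((((0 & 0) & 0) & 0) | (~ 1))
4. [and_idem →] (0 & 0)  →  0;  E = (((0 & 0) & 0) | (~ 1))
5. [and_idem →] (0 & 0)  →  0;  cost 6 ≤ 6, done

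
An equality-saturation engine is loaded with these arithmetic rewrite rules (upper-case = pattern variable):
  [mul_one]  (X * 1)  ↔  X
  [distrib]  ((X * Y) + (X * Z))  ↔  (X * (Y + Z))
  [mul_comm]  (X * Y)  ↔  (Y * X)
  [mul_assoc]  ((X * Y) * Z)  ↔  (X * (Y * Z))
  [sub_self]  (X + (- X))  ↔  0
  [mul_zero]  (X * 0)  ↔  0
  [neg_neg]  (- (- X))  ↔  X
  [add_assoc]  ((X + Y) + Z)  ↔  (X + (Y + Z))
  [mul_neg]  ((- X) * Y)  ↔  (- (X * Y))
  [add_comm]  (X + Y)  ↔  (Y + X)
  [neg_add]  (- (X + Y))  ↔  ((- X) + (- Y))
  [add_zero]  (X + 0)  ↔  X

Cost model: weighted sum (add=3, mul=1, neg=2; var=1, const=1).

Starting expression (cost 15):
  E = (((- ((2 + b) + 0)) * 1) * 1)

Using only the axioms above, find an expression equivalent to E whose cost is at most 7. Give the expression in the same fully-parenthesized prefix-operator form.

(- (2 + b))   [cost 7]

1. [mul_one →] (((- ((2 + b) + 0)) * 1) * 1)  →  ((- ((2 + b) + 0)) * 1)
2. [mul_one →] ((- ((2 + b) + 0)) * 1)  →  (- ((2 + b) + 0))
3. [add_zero →] ((2 + b) + 0)  →  (2 + b);  cost 7 ≤ 7, done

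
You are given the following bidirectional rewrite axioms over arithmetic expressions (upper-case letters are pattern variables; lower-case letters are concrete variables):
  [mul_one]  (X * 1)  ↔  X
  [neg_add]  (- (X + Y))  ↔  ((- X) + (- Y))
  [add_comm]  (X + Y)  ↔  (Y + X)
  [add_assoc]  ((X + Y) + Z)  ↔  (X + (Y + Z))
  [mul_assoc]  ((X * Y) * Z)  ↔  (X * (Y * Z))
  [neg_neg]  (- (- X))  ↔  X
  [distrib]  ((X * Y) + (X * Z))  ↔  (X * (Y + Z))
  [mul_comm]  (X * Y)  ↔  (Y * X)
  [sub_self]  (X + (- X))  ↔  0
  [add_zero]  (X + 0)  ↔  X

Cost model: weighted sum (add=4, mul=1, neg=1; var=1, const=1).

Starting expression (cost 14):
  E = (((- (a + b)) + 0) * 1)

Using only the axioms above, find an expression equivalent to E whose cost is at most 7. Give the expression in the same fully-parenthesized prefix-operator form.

(- (b + a))   [cost 7]

(1) (a + b)  =[add_comm →]=  (b + a)    ⊢ (((- (b + a)) + 0) * 1)
(2) ((- (b + a)) + 0)  =[add_zero →]=  (- (b + a))    ⊢ ((- (b + a)) * 1)
(3) ((- (b + a)) * 1)  =[mul_one →]=  (- (b + a))    ⊢ cost 7, within 7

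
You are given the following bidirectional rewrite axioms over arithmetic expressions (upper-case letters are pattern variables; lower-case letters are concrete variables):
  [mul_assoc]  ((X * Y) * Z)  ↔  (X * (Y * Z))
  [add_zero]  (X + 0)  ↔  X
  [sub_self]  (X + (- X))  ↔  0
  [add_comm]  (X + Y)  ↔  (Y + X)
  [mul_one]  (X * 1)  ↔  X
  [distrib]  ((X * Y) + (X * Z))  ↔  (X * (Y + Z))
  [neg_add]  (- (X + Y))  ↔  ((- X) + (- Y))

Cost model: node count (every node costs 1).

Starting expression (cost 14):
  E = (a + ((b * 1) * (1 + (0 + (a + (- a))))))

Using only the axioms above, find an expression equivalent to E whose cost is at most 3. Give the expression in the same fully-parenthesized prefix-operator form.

(a + b)   [cost 3]

1. [sub_self →] (a + (- a))  →  0;  E = (a + ((b * 1) * (1 + (0 + 0))))
2. [mul_one →] (b * 1)  →  b;  E = (a + (b * (1 + (0 + 0))))
3. [add_zero →] (0 + 0)  →  0;  E = (a + (b * (1 + 0)))
4. [add_zero →] (1 + 0)  →  1;  E = (a + (b * 1))
5. [mul_one →] (b * 1)  →  b;  cost 3 ≤ 3, done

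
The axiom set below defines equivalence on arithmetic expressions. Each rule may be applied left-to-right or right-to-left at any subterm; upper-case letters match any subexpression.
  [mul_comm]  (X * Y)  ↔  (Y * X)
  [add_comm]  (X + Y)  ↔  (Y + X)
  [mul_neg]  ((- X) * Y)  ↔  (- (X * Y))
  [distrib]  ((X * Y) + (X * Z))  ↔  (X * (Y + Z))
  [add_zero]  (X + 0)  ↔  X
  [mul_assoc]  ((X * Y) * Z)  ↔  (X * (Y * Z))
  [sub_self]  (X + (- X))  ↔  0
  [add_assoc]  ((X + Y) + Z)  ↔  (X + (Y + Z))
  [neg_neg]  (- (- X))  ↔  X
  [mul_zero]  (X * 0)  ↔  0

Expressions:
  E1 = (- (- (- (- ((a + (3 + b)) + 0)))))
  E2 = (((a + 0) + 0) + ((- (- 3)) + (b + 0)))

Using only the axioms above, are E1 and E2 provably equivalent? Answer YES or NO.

step 1: neg_neg (→) rewrites (- (- ((a + (3 + b)) + 0))) into ((a + (3 + b)) + 0), now (- (- ((a + (3 + b)) + 0)))
step 2: neg_neg (→) rewrites (- (- ((a + (3 + b)) + 0))) into ((a + (3 + b)) + 0)
step 3: add_zero (→) rewrites ((a + (3 + b)) + 0) into (a + (3 + b))
step 4: add_zero (←) rewrites a into (a + 0), now ((a + 0) + (3 + b))
step 5: add_zero (←) rewrites a into (a + 0), now (((a + 0) + 0) + (3 + b))
step 6: add_zero (←) rewrites b into (b + 0), now (((a + 0) + 0) + (3 + (b + 0)))
step 7: neg_neg (←) rewrites 3 into (- (- 3)), which is E2

YES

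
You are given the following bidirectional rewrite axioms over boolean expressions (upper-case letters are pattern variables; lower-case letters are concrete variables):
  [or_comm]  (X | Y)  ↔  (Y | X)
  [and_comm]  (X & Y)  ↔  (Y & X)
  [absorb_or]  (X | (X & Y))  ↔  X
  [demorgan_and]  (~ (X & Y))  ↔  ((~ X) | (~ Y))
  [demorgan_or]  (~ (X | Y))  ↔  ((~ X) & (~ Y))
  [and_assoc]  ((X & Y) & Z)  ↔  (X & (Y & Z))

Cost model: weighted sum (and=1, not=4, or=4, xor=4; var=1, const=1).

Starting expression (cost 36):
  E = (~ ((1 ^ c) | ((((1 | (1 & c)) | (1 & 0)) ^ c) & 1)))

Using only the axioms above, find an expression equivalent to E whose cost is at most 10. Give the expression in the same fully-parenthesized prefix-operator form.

(~ (1 ^ c))   [cost 10]

(1) (1 | (1 & c))  =[absorb_or →]=  1    ⊢ (~ ((1 ^ c) | (((1 | (1 & 0)) ^ c) & 1)))
(2) (1 | (1 & 0))  =[absorb_or →]=  1    ⊢ (~ ((1 ^ c) | ((1 ^ c) & 1)))
(3) ((1 ^ c) | ((1 ^ c) & 1))  =[absorb_or →]=  (1 ^ c)    ⊢ cost 10, within 10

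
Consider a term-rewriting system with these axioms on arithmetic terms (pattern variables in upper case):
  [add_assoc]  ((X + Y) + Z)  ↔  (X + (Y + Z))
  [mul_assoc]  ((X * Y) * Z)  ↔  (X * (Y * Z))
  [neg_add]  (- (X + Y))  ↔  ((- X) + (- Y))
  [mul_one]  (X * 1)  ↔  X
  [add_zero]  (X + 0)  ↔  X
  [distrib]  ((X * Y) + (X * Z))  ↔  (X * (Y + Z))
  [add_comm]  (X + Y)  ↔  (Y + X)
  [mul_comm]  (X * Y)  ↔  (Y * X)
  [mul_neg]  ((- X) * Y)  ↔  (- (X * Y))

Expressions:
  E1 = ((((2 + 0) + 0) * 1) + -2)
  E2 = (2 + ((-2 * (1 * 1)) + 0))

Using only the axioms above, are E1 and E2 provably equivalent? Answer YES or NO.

1. [add_zero →] ((2 + 0) + 0)  →  (2 + 0);  E1 = (((2 + 0) * 1) + -2)
2. [add_zero →] (2 + 0)  →  2;  E1 = ((2 * 1) + -2)
3. [mul_one →] (2 * 1)  →  2;  E1 = (2 + -2)
4. [add_zero ←] -2  →  (-2 + 0);  E1 = (2 + (-2 + 0))
5. [mul_one ←] -2  →  (-2 * 1);  E1 = (2 + ((-2 * 1) + 0))
6. [mul_one ←] 1  →  (1 * 1);  this is E2

YES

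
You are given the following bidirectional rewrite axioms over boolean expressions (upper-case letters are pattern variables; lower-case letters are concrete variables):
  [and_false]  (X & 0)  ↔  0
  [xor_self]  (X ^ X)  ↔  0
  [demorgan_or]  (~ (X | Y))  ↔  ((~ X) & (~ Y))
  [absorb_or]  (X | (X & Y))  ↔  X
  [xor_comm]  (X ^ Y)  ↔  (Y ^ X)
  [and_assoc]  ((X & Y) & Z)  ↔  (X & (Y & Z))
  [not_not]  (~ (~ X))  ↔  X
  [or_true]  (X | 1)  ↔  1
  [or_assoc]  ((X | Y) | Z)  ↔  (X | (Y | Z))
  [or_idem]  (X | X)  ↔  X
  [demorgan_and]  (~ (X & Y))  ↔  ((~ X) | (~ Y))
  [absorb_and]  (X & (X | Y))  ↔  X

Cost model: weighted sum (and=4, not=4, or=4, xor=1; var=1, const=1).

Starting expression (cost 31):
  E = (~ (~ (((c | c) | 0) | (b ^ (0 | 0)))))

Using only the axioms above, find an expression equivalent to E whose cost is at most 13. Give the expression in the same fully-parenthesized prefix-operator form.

((c | 0) | (b ^ 0))   [cost 13]

step 1: not_not (→) rewrites (~ (~ (((c | c) | 0) | (b ^ (0 | 0))))) into (((c | c) | 0) | (b ^ (0 | 0)))
step 2: or_idem (→) rewrites (0 | 0) into 0, now (((c | c) | 0) | (b ^ 0))
step 3: or_idem (→) rewrites (c | c) into c, reaching cost 13 (bound 13)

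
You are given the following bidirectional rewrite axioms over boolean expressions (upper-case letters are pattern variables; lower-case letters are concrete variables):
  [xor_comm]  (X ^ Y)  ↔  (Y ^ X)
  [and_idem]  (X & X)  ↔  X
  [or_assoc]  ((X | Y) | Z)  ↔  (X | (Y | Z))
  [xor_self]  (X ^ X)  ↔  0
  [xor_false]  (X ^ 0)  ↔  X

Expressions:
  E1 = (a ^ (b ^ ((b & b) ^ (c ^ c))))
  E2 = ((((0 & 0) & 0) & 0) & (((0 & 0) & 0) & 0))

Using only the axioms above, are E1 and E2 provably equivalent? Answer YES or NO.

All listed rules preserve value, hence provable equivalence implies equal values everywhere; look for a separating assignment.
a=1, b=0, c=0 gives E1 ↦ 1, E2 ↦ 0; values differ ⇒ not provably equivalent.

NO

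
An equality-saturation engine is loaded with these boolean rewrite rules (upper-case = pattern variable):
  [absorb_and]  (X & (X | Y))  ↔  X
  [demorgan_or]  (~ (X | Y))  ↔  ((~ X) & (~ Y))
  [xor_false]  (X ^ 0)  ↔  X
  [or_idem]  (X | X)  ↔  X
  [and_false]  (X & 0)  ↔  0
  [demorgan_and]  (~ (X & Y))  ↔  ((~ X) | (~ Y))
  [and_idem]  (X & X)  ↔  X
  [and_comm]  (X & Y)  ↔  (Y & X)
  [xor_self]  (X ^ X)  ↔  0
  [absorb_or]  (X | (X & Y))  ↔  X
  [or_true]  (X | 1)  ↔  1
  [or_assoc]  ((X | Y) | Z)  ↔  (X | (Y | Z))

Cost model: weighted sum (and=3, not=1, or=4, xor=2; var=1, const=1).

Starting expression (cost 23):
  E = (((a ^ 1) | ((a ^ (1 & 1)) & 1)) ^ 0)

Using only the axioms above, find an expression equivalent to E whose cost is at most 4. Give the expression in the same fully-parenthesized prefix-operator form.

(a ^ 1)   [cost 4]

step 1: and_idem (→) rewrites (1 & 1) into 1, now (((a ^ 1) | ((a ^ 1) & 1)) ^ 0)
step 2: absorb_or (→) rewrites ((a ^ 1) | ((a ^ 1) & 1)) into (a ^ 1), now ((a ^ 1) ^ 0)
step 3: xor_false (→) rewrites ((a ^ 1) ^ 0) into (a ^ 1), reaching cost 4 (bound 4)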